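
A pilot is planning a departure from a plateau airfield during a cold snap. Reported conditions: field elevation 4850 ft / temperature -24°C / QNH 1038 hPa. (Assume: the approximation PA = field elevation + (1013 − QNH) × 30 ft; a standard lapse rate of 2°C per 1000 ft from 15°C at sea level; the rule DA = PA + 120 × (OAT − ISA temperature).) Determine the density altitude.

404 ft

Pressure altitude = 4850 + (1013 − 1038) × 30 = 4850 + (-750) = 4100 ft.
ISA temperature at 4100 ft = 15 − 2 × (4100/1000) = 6.8°C.
ISA deviation = -24 − 6.8 = -30.8°C.
Density altitude = 4100 + 120 × (-30.8) = 404 ft.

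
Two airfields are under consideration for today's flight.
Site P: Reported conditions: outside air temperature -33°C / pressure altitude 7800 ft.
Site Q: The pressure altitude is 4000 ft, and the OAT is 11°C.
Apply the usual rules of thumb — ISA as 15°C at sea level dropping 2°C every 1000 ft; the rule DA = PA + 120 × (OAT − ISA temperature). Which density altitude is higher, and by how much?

Site Q by 568 ft

Site P: ISA temp = -0.6°C, deviation -32.4°C, DA = 7800 + 120 × (-32.4) = 3912 ft.
Site Q: ISA temp = 7°C, deviation +4°C, DA = 4000 + 120 × 4 = 4480 ft.
Site Q is higher by 4480 − 3912 = 568 ft.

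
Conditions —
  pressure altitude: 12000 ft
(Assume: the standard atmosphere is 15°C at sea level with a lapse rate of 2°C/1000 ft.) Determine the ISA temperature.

-9°C

ISA temperature = 15 − 2 × (12000/1000) = 15 − 24 = -9°C.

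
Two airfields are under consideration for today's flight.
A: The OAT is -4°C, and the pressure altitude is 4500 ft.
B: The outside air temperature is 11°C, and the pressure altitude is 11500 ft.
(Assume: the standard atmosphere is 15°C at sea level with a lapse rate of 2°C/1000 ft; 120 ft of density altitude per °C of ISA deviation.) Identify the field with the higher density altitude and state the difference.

A: ISA temp = 6°C, deviation -10°C, DA = 4500 + 120 × (-10) = 3300 ft.
B: ISA temp = -8°C, deviation +19°C, DA = 11500 + 120 × 19 = 13780 ft.
B is higher by 13780 − 3300 = 10480 ft.

B by 10480 ft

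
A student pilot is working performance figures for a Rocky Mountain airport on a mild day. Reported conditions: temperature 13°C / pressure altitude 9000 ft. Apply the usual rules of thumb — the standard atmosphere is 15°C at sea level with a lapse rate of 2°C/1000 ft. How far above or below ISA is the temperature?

ISA+16°C

ISA temperature at 9000 ft = 15 − 2 × (9000/1000) = -3°C.
Deviation = OAT − ISA = 13 − (-3) = +16°C.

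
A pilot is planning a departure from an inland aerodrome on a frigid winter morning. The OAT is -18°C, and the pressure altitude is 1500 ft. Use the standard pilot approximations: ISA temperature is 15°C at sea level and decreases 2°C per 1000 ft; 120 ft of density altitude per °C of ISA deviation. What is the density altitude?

-2100 ft

ISA temperature at 1500 ft = 15 − 2 × (1500/1000) = 12°C.
ISA deviation = -18 − 12 = -30°C.
Density altitude = 1500 + 120 × (-30) = 1500 + (-3600) = -2100 ft.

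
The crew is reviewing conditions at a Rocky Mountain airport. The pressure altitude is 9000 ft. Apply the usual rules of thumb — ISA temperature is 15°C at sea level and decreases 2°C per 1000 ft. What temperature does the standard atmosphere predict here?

ISA temperature = 15 − 2 × (9000/1000) = 15 − 18 = -3°C.

-3°C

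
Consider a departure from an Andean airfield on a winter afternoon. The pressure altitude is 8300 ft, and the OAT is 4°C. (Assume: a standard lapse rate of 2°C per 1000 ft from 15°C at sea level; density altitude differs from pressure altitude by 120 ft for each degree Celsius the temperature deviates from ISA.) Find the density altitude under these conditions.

ISA temperature at 8300 ft = 15 − 2 × (8300/1000) = -1.6°C.
ISA deviation = 4 − (-1.6) = +5.6°C.
Density altitude = 8300 + 120 × (5.6) = 8300 + (+672) = 8972 ft.

8972 ft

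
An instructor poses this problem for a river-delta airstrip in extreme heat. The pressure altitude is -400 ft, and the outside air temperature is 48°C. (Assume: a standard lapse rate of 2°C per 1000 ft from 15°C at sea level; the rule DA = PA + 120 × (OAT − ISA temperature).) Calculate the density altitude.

3464 ft

ISA temperature at -400 ft = 15 − 2 × (-400/1000) = 15.8°C.
ISA deviation = 48 − 15.8 = +32.2°C.
Density altitude = -400 + 120 × (32.2) = -400 + (+3864) = 3464 ft.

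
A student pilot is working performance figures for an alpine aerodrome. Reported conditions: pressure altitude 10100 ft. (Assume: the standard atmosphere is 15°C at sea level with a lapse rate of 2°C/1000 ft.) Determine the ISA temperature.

-5.2°C

ISA temperature = 15 − 2 × (10100/1000) = 15 − 20.2 = -5.2°C.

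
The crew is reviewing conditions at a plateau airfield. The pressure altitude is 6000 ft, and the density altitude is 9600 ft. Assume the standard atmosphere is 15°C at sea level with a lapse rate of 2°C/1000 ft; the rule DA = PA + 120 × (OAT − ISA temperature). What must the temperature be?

33°C

Density altitude − pressure altitude = 9600 − 6000 = +3600 ft.
At 120 ft/°C that is an ISA deviation of 3600/120 = +30°C.
ISA temperature at 6000 ft = 15 − 2 × (6000/1000) = 3°C.
OAT = ISA + deviation = 3 + (+30) = 33°C.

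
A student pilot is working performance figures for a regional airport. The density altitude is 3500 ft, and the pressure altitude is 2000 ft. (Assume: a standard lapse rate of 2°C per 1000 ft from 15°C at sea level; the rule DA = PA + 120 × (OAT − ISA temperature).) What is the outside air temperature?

Density altitude − pressure altitude = 3500 − 2000 = +1500 ft.
At 120 ft/°C that is an ISA deviation of 1500/120 = +12.5°C.
ISA temperature at 2000 ft = 15 − 2 × (2000/1000) = 11°C.
OAT = ISA + deviation = 11 + (+12.5) = 23.5°C.

23.5°C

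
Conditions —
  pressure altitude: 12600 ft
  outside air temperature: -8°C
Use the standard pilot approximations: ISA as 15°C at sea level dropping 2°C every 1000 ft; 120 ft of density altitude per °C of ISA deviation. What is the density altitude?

12864 ft

ISA temperature at 12600 ft = 15 − 2 × (12600/1000) = -10.2°C.
ISA deviation = -8 − (-10.2) = +2.2°C.
Density altitude = 12600 + 120 × (2.2) = 12600 + (+264) = 12864 ft.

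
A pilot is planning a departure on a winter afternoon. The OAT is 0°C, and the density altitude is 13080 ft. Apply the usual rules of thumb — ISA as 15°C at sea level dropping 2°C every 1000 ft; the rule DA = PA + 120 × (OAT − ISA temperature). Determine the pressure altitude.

DA = PA + 120 × (OAT − (15 − 2·PA/1000)) = PA + 120·OAT − 1800 + 0.24·PA = 1.24·PA + 120·OAT − 1800.
So 1.24·PA = 13080 − 120 × 0 + 1800 = 14880.
PA = 14880 / 1.24 = 12000 ft.

12000 ft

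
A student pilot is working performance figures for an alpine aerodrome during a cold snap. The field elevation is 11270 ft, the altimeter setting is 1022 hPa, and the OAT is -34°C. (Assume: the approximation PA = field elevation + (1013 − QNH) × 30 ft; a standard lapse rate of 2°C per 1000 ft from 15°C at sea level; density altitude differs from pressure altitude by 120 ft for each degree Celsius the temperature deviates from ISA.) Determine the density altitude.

7760 ft

Pressure altitude = 11270 + (1013 − 1022) × 30 = 11270 + (-270) = 11000 ft.
ISA temperature at 11000 ft = 15 − 2 × (11000/1000) = -7°C.
ISA deviation = -34 − (-7) = -27°C.
Density altitude = 11000 + 120 × (-27) = 7760 ft.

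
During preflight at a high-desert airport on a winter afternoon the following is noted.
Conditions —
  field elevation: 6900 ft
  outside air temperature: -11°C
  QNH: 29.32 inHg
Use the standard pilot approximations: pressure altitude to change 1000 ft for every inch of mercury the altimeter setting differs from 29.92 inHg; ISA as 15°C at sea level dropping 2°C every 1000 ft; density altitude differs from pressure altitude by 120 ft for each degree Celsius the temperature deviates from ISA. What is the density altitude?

Pressure altitude = 6900 + (29.92 − 29.32) × 1000 = 6900 + (+600) = 7500 ft.
ISA temperature at 7500 ft = 15 − 2 × (7500/1000) = 0°C.
ISA deviation = -11 − 0 = -11°C.
Density altitude = 7500 + 120 × (-11) = 6180 ft.

6180 ft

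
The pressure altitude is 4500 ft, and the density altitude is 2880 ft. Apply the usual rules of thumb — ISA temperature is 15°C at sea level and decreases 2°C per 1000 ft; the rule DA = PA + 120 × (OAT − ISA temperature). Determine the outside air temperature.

-7.5°C

Density altitude − pressure altitude = 2880 − 4500 = -1620 ft.
At 120 ft/°C that is an ISA deviation of -1620/120 = -13.5°C.
ISA temperature at 4500 ft = 15 − 2 × (4500/1000) = 6°C.
OAT = ISA + deviation = 6 + (-13.5) = -7.5°C.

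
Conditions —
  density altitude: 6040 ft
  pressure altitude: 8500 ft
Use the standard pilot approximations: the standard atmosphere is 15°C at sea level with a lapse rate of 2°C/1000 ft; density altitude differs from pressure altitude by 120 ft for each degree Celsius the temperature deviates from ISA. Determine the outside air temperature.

Density altitude − pressure altitude = 6040 − 8500 = -2460 ft.
At 120 ft/°C that is an ISA deviation of -2460/120 = -20.5°C.
ISA temperature at 8500 ft = 15 − 2 × (8500/1000) = -2°C.
OAT = ISA + deviation = -2 + (-20.5) = -22.5°C.

-22.5°C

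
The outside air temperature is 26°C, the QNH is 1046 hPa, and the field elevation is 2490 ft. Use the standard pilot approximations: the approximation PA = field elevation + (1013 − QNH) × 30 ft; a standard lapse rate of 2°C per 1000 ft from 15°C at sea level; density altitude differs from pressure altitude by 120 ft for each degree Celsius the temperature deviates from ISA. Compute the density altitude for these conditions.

Pressure altitude = 2490 + (1013 − 1046) × 30 = 2490 + (-990) = 1500 ft.
ISA temperature at 1500 ft = 15 − 2 × (1500/1000) = 12°C.
ISA deviation = 26 − 12 = +14°C.
Density altitude = 1500 + 120 × (14) = 3180 ft.

3180 ft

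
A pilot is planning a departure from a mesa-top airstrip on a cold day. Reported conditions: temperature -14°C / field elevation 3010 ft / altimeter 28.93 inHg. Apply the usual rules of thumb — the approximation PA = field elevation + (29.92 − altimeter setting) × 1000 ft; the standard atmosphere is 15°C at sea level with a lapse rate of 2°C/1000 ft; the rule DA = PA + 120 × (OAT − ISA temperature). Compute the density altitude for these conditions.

Pressure altitude = 3010 + (29.92 − 28.93) × 1000 = 3010 + (+990) = 4000 ft.
ISA temperature at 4000 ft = 15 − 2 × (4000/1000) = 7°C.
ISA deviation = -14 − 7 = -21°C.
Density altitude = 4000 + 120 × (-21) = 1480 ft.

1480 ft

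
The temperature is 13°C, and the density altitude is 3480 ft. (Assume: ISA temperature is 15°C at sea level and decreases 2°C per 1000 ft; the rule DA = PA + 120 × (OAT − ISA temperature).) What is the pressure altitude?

3000 ft

DA = PA + 120 × (OAT − (15 − 2·PA/1000)) = PA + 120·OAT − 1800 + 0.24·PA = 1.24·PA + 120·OAT − 1800.
So 1.24·PA = 3480 − 120 × 13 + 1800 = 3720.
PA = 3720 / 1.24 = 3000 ft.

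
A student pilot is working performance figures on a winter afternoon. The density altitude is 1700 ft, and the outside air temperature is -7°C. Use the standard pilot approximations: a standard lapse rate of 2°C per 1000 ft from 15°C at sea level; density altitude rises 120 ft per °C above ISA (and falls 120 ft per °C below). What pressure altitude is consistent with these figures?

3500 ft

DA = PA + 120 × (OAT − (15 − 2·PA/1000)) = PA + 120·OAT − 1800 + 0.24·PA = 1.24·PA + 120·OAT − 1800.
So 1.24·PA = 1700 − 120 × (-7) + 1800 = 4340.
PA = 4340 / 1.24 = 3500 ft.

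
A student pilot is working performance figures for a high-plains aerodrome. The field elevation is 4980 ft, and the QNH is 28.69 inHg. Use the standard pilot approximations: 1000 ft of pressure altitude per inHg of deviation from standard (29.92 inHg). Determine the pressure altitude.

6210 ft

Pressure correction = (29.92 − 28.69) × 1000 = +1230 ft.
Pressure altitude = 4980 + (+1230) = 6210 ft.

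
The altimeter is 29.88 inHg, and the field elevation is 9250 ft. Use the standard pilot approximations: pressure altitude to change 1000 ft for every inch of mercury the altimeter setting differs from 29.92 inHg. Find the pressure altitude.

Pressure correction = (29.92 − 29.88) × 1000 = +40 ft.
Pressure altitude = 9250 + (+40) = 9290 ft.

9290 ft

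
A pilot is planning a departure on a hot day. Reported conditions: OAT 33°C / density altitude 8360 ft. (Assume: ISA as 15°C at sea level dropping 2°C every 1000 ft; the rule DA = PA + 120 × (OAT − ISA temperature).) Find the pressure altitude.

5000 ft

DA = PA + 120 × (OAT − (15 − 2·PA/1000)) = PA + 120·OAT − 1800 + 0.24·PA = 1.24·PA + 120·OAT − 1800.
So 1.24·PA = 8360 − 120 × 33 + 1800 = 6200.
PA = 6200 / 1.24 = 5000 ft.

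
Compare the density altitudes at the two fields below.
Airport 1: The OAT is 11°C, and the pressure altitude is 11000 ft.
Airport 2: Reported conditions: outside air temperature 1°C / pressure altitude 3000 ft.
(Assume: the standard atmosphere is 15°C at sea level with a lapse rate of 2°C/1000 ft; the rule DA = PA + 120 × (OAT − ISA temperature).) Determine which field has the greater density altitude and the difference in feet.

Airport 1: ISA temp = -7°C, deviation +18°C, DA = 11000 + 120 × 18 = 13160 ft.
Airport 2: ISA temp = 9°C, deviation -8°C, DA = 3000 + 120 × (-8) = 2040 ft.
Airport 1 is higher by 13160 − 2040 = 11120 ft.

Airport 1 by 11120 ft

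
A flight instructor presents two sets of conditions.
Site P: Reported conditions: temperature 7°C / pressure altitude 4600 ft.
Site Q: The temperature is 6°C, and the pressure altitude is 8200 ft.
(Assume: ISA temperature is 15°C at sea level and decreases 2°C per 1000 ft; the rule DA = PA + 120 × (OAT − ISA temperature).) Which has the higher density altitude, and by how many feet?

Site P: ISA temp = 5.8°C, deviation +1.2°C, DA = 4600 + 120 × 1.2 = 4744 ft.
Site Q: ISA temp = -1.4°C, deviation +7.4°C, DA = 8200 + 120 × 7.4 = 9088 ft.
Site Q is higher by 9088 − 4744 = 4344 ft.

Site Q by 4344 ft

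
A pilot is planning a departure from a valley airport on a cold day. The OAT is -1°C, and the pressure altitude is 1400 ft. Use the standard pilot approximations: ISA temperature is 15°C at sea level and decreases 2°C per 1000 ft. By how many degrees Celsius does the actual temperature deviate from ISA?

ISA temperature at 1400 ft = 15 − 2 × (1400/1000) = 12.2°C.
Deviation = OAT − ISA = -1 − 12.2 = -13.2°C.

ISA-13.2°C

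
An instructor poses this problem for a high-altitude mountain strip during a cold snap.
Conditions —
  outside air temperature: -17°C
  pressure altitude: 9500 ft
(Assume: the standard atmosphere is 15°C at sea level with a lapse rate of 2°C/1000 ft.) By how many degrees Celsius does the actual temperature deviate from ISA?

ISA-13°C

ISA temperature at 9500 ft = 15 − 2 × (9500/1000) = -4°C.
Deviation = OAT − ISA = -17 − (-4) = -13°C.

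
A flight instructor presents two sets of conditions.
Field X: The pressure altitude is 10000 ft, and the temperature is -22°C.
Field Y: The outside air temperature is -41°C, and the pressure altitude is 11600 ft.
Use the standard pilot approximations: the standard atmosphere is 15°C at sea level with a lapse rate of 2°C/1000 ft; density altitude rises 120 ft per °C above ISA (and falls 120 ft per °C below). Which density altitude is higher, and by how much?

Field X by 296 ft

Field X: ISA temp = -5°C, deviation -17°C, DA = 10000 + 120 × (-17) = 7960 ft.
Field Y: ISA temp = -8.2°C, deviation -32.8°C, DA = 11600 + 120 × (-32.8) = 7664 ft.
Field X is higher by 7960 − 7664 = 296 ft.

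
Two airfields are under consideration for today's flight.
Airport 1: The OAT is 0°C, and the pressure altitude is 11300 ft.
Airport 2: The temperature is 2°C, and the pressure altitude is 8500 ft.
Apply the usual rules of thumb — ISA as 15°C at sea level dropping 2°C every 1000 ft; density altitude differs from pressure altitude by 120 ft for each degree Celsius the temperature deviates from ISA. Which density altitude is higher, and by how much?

Airport 1 by 3232 ft

Airport 1: ISA temp = -7.6°C, deviation +7.6°C, DA = 11300 + 120 × 7.6 = 12212 ft.
Airport 2: ISA temp = -2°C, deviation +4°C, DA = 8500 + 120 × 4 = 8980 ft.
Airport 1 is higher by 12212 − 8980 = 3232 ft.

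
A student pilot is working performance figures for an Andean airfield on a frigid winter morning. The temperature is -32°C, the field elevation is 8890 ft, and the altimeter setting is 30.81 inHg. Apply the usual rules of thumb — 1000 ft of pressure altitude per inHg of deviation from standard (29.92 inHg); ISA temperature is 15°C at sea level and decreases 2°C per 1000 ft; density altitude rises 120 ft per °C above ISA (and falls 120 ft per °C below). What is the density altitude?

4280 ft

Pressure altitude = 8890 + (29.92 − 30.81) × 1000 = 8890 + (-890) = 8000 ft.
ISA temperature at 8000 ft = 15 − 2 × (8000/1000) = -1°C.
ISA deviation = -32 − (-1) = -31°C.
Density altitude = 8000 + 120 × (-31) = 4280 ft.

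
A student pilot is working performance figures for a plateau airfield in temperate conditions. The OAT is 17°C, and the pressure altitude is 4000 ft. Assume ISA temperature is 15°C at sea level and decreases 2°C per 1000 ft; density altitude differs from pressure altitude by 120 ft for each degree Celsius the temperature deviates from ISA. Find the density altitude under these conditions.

5200 ft

ISA temperature at 4000 ft = 15 − 2 × (4000/1000) = 7°C.
ISA deviation = 17 − 7 = +10°C.
Density altitude = 4000 + 120 × (10) = 4000 + (+1200) = 5200 ft.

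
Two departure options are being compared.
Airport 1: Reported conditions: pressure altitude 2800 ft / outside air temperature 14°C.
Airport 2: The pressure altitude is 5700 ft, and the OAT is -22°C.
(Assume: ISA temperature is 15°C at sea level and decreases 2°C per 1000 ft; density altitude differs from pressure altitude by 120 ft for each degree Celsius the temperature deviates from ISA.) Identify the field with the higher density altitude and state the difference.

Airport 1 by 724 ft

Airport 1: ISA temp = 9.4°C, deviation +4.6°C, DA = 2800 + 120 × 4.6 = 3352 ft.
Airport 2: ISA temp = 3.6°C, deviation -25.6°C, DA = 5700 + 120 × (-25.6) = 2628 ft.
Airport 1 is higher by 3352 − 2628 = 724 ft.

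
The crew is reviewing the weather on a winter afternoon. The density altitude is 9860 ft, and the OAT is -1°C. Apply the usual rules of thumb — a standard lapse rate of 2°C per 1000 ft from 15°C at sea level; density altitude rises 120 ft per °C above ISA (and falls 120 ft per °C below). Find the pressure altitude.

9500 ft

DA = PA + 120 × (OAT − (15 − 2·PA/1000)) = PA + 120·OAT − 1800 + 0.24·PA = 1.24·PA + 120·OAT − 1800.
So 1.24·PA = 9860 − 120 × (-1) + 1800 = 11780.
PA = 11780 / 1.24 = 9500 ft.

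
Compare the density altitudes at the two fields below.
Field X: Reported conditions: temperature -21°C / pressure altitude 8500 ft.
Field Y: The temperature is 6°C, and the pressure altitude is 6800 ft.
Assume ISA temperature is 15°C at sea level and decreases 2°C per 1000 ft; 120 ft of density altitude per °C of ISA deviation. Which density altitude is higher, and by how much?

Field Y by 1132 ft

Field X: ISA temp = -2°C, deviation -19°C, DA = 8500 + 120 × (-19) = 6220 ft.
Field Y: ISA temp = 1.4°C, deviation +4.6°C, DA = 6800 + 120 × 4.6 = 7352 ft.
Field Y is higher by 7352 − 6220 = 1132 ft.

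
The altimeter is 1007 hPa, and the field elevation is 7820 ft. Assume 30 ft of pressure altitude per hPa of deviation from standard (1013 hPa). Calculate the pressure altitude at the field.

8000 ft

Pressure correction = (1013 − 1007) × 30 = +180 ft.
Pressure altitude = 7820 + (+180) = 8000 ft.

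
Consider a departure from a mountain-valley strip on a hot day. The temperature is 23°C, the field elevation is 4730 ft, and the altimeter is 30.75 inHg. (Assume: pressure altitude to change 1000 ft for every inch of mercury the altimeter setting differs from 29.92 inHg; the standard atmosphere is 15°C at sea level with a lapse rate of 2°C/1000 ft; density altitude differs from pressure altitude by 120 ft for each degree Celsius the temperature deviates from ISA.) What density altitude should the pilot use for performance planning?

Pressure altitude = 4730 + (29.92 − 30.75) × 1000 = 4730 + (-830) = 3900 ft.
ISA temperature at 3900 ft = 15 − 2 × (3900/1000) = 7.2°C.
ISA deviation = 23 − 7.2 = +15.8°C.
Density altitude = 3900 + 120 × (15.8) = 5796 ft.

5796 ft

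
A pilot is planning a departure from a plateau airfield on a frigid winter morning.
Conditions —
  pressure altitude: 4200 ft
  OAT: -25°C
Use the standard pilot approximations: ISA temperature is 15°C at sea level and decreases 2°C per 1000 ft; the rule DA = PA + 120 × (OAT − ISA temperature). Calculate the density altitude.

ISA temperature at 4200 ft = 15 − 2 × (4200/1000) = 6.6°C.
ISA deviation = -25 − 6.6 = -31.6°C.
Density altitude = 4200 + 120 × (-31.6) = 4200 + (-3792) = 408 ft.

408 ft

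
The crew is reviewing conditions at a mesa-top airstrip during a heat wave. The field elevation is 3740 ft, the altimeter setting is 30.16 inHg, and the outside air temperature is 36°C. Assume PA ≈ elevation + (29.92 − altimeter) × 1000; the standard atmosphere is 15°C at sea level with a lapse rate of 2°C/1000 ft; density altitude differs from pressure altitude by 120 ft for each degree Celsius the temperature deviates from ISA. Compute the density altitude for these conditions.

Pressure altitude = 3740 + (29.92 − 30.16) × 1000 = 3740 + (-240) = 3500 ft.
ISA temperature at 3500 ft = 15 − 2 × (3500/1000) = 8°C.
ISA deviation = 36 − 8 = +28°C.
Density altitude = 3500 + 120 × (28) = 6860 ft.

6860 ft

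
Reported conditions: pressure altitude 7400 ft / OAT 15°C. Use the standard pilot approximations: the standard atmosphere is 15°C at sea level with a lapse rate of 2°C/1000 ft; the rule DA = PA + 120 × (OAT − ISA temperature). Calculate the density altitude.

9176 ft

ISA temperature at 7400 ft = 15 − 2 × (7400/1000) = 0.2°C.
ISA deviation = 15 − 0.2 = +14.8°C.
Density altitude = 7400 + 120 × (14.8) = 7400 + (+1776) = 9176 ft.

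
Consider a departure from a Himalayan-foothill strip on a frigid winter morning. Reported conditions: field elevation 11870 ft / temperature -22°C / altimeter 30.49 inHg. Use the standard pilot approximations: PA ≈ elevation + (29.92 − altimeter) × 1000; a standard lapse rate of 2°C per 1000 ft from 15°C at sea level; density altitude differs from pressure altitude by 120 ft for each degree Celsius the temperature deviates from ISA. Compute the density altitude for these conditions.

Pressure altitude = 11870 + (29.92 − 30.49) × 1000 = 11870 + (-570) = 11300 ft.
ISA temperature at 11300 ft = 15 − 2 × (11300/1000) = -7.6°C.
ISA deviation = -22 − (-7.6) = -14.4°C.
Density altitude = 11300 + 120 × (-14.4) = 9572 ft.

9572 ft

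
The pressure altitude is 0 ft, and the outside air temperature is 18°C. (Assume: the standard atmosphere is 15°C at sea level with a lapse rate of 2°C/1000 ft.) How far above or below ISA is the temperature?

ISA+3°C

ISA temperature at 0 ft = 15 − 2 × (0/1000) = 15°C.
Deviation = OAT − ISA = 18 − 15 = +3°C.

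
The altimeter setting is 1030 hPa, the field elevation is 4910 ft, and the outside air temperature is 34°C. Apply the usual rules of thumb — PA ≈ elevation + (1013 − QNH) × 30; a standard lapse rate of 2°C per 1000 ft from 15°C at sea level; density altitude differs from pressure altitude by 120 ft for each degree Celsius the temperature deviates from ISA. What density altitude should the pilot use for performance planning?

Pressure altitude = 4910 + (1013 − 1030) × 30 = 4910 + (-510) = 4400 ft.
ISA temperature at 4400 ft = 15 − 2 × (4400/1000) = 6.2°C.
ISA deviation = 34 − 6.2 = +27.8°C.
Density altitude = 4400 + 120 × (27.8) = 7736 ft.

7736 ft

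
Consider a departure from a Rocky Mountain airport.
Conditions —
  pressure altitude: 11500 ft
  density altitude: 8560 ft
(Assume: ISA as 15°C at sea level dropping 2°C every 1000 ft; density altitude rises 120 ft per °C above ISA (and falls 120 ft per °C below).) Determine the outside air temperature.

-32.5°C

Density altitude − pressure altitude = 8560 − 11500 = -2940 ft.
At 120 ft/°C that is an ISA deviation of -2940/120 = -24.5°C.
ISA temperature at 11500 ft = 15 − 2 × (11500/1000) = -8°C.
OAT = ISA + deviation = -8 + (-24.5) = -32.5°C.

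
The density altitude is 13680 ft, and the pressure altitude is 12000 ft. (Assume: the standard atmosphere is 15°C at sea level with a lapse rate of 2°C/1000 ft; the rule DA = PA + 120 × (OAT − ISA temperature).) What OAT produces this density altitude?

Density altitude − pressure altitude = 13680 − 12000 = +1680 ft.
At 120 ft/°C that is an ISA deviation of 1680/120 = +14°C.
ISA temperature at 12000 ft = 15 − 2 × (12000/1000) = -9°C.
OAT = ISA + deviation = -9 + (+14) = 5°C.

5°C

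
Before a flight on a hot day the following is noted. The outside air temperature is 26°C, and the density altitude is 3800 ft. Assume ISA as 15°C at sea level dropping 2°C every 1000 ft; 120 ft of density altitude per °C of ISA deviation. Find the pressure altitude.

2000 ft

DA = PA + 120 × (OAT − (15 − 2·PA/1000)) = PA + 120·OAT − 1800 + 0.24·PA = 1.24·PA + 120·OAT − 1800.
So 1.24·PA = 3800 − 120 × 26 + 1800 = 2480.
PA = 2480 / 1.24 = 2000 ft.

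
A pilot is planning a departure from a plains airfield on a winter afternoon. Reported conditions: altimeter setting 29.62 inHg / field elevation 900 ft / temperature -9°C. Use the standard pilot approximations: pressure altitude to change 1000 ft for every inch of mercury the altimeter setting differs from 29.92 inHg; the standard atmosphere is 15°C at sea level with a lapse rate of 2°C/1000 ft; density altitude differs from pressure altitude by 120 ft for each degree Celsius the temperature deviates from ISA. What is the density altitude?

-1392 ft

Pressure altitude = 900 + (29.92 − 29.62) × 1000 = 900 + (+300) = 1200 ft.
ISA temperature at 1200 ft = 15 − 2 × (1200/1000) = 12.6°C.
ISA deviation = -9 − 12.6 = -21.6°C.
Density altitude = 1200 + 120 × (-21.6) = -1392 ft.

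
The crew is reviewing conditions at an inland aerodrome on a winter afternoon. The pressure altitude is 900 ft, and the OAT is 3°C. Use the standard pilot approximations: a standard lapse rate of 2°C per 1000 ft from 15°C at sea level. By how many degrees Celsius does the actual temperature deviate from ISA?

ISA-10.2°C

ISA temperature at 900 ft = 15 − 2 × (900/1000) = 13.2°C.
Deviation = OAT − ISA = 3 − 13.2 = -10.2°C.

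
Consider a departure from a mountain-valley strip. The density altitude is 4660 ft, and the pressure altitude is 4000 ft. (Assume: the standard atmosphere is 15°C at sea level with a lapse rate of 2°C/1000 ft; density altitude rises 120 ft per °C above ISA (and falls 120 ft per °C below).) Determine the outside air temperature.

12.5°C

Density altitude − pressure altitude = 4660 − 4000 = +660 ft.
At 120 ft/°C that is an ISA deviation of 660/120 = +5.5°C.
ISA temperature at 4000 ft = 15 − 2 × (4000/1000) = 7°C.
OAT = ISA + deviation = 7 + (+5.5) = 12.5°C.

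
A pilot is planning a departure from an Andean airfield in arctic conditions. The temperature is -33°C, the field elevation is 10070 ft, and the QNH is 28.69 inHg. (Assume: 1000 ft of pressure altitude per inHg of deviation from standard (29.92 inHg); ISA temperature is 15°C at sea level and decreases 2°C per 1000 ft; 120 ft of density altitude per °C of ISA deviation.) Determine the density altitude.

Pressure altitude = 10070 + (29.92 − 28.69) × 1000 = 10070 + (+1230) = 11300 ft.
ISA temperature at 11300 ft = 15 − 2 × (11300/1000) = -7.6°C.
ISA deviation = -33 − (-7.6) = -25.4°C.
Density altitude = 11300 + 120 × (-25.4) = 8252 ft.

8252 ft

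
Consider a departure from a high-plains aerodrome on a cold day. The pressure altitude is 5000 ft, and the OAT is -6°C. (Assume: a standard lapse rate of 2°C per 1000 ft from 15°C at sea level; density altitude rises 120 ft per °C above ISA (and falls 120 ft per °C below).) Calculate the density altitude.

ISA temperature at 5000 ft = 15 − 2 × (5000/1000) = 5°C.
ISA deviation = -6 − 5 = -11°C.
Density altitude = 5000 + 120 × (-11) = 5000 + (-1320) = 3680 ft.

3680 ft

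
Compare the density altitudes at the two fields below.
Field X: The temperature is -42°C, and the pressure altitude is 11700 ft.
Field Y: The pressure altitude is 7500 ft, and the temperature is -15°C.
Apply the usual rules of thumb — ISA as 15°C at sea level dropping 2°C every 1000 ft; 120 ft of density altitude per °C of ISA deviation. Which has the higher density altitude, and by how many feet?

Field X: ISA temp = -8.4°C, deviation -33.6°C, DA = 11700 + 120 × (-33.6) = 7668 ft.
Field Y: ISA temp = 0°C, deviation -15°C, DA = 7500 + 120 × (-15) = 5700 ft.
Field X is higher by 7668 − 5700 = 1968 ft.

Field X by 1968 ft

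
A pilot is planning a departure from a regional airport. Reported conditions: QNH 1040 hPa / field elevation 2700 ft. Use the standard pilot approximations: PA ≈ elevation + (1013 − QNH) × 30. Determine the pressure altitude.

Pressure correction = (1013 − 1040) × 30 = -810 ft.
Pressure altitude = 2700 + (-810) = 1890 ft.

1890 ft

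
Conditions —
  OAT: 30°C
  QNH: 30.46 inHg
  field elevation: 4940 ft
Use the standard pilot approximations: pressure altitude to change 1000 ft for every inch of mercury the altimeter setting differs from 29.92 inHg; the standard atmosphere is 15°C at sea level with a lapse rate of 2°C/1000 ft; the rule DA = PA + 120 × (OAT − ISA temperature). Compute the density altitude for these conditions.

7256 ft

Pressure altitude = 4940 + (29.92 − 30.46) × 1000 = 4940 + (-540) = 4400 ft.
ISA temperature at 4400 ft = 15 − 2 × (4400/1000) = 6.2°C.
ISA deviation = 30 − 6.2 = +23.8°C.
Density altitude = 4400 + 120 × (23.8) = 7256 ft.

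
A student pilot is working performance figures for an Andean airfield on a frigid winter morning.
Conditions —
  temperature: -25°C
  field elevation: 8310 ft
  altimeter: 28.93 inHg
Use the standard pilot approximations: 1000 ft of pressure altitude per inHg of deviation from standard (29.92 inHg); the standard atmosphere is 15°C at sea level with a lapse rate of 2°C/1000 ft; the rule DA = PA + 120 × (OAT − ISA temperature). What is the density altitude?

Pressure altitude = 8310 + (29.92 − 28.93) × 1000 = 8310 + (+990) = 9300 ft.
ISA temperature at 9300 ft = 15 − 2 × (9300/1000) = -3.6°C.
ISA deviation = -25 − (-3.6) = -21.4°C.
Density altitude = 9300 + 120 × (-21.4) = 6732 ft.

6732 ft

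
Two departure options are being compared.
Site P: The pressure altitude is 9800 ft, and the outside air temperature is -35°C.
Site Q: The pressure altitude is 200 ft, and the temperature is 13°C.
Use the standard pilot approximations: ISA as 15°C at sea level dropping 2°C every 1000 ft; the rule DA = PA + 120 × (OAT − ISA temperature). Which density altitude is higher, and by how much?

Site P: ISA temp = -4.6°C, deviation -30.4°C, DA = 9800 + 120 × (-30.4) = 6152 ft.
Site Q: ISA temp = 14.6°C, deviation -1.6°C, DA = 200 + 120 × (-1.6) = 8 ft.
Site P is higher by 6152 − 8 = 6144 ft.

Site P by 6144 ft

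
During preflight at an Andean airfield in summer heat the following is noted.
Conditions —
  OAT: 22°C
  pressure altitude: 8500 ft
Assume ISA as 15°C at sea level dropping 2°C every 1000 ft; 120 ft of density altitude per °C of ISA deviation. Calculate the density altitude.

11380 ft

ISA temperature at 8500 ft = 15 − 2 × (8500/1000) = -2°C.
ISA deviation = 22 − (-2) = +24°C.
Density altitude = 8500 + 120 × (24) = 8500 + (+2880) = 11380 ft.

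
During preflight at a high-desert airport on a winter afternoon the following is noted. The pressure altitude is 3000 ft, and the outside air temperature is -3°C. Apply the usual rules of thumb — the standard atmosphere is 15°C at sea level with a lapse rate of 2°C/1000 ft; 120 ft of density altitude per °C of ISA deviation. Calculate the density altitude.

ISA temperature at 3000 ft = 15 − 2 × (3000/1000) = 9°C.
ISA deviation = -3 − 9 = -12°C.
Density altitude = 3000 + 120 × (-12) = 3000 + (-1440) = 1560 ft.

1560 ft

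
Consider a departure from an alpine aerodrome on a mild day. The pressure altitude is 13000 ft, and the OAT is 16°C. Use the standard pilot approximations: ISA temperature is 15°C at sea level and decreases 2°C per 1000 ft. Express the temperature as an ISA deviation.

ISA temperature at 13000 ft = 15 − 2 × (13000/1000) = -11°C.
Deviation = OAT − ISA = 16 − (-11) = +27°C.

ISA+27°C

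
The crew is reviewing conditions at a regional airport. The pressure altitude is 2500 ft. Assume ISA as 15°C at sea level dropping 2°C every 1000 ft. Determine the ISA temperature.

10°C

ISA temperature = 15 − 2 × (2500/1000) = 15 − 5 = 10°C.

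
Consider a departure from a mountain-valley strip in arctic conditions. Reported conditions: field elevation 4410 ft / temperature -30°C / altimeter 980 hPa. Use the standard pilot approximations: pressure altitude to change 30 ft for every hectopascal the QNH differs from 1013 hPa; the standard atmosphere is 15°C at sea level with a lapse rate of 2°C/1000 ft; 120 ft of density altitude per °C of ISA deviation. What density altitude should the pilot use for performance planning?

1296 ft

Pressure altitude = 4410 + (1013 − 980) × 30 = 4410 + (+990) = 5400 ft.
ISA temperature at 5400 ft = 15 − 2 × (5400/1000) = 4.2°C.
ISA deviation = -30 − 4.2 = -34.2°C.
Density altitude = 5400 + 120 × (-34.2) = 1296 ft.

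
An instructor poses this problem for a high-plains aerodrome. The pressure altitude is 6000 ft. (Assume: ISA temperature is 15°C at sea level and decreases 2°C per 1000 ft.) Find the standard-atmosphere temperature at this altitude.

ISA temperature = 15 − 2 × (6000/1000) = 15 − 12 = 3°C.

3°C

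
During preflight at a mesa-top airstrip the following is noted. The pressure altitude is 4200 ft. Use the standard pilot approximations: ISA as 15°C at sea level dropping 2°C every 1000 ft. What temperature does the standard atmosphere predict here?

ISA temperature = 15 − 2 × (4200/1000) = 15 − 8.4 = 6.6°C.

6.6°C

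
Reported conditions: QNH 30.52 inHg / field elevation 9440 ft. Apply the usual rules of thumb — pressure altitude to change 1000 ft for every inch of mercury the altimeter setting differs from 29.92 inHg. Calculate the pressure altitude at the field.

Pressure correction = (29.92 − 30.52) × 1000 = -600 ft.
Pressure altitude = 9440 + (-600) = 8840 ft.

8840 ft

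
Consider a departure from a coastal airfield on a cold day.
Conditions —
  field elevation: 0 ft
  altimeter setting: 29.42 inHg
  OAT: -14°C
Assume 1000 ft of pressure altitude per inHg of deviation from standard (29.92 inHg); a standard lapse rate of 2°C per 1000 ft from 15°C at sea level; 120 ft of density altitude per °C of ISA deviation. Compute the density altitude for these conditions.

-2860 ft

Pressure altitude = 0 + (29.92 − 29.42) × 1000 = 0 + (+500) = 500 ft.
ISA temperature at 500 ft = 15 − 2 × (500/1000) = 14°C.
ISA deviation = -14 − 14 = -28°C.
Density altitude = 500 + 120 × (-28) = -2860 ft.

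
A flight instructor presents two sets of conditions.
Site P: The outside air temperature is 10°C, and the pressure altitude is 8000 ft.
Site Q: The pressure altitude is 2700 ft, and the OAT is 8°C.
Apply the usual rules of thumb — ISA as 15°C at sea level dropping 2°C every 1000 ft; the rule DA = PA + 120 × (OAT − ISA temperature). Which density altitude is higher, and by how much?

Site P: ISA temp = -1°C, deviation +11°C, DA = 8000 + 120 × 11 = 9320 ft.
Site Q: ISA temp = 9.6°C, deviation -1.6°C, DA = 2700 + 120 × (-1.6) = 2508 ft.
Site P is higher by 9320 − 2508 = 6812 ft.

Site P by 6812 ft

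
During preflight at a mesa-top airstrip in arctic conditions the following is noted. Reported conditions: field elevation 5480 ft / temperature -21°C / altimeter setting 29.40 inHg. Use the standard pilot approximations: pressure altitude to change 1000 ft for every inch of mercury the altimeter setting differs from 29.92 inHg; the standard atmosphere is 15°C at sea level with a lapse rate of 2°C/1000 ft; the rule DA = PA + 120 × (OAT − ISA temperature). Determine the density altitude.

Pressure altitude = 5480 + (29.92 − 29.40) × 1000 = 5480 + (+520) = 6000 ft.
ISA temperature at 6000 ft = 15 − 2 × (6000/1000) = 3°C.
ISA deviation = -21 − 3 = -24°C.
Density altitude = 6000 + 120 × (-24) = 3120 ft.

3120 ft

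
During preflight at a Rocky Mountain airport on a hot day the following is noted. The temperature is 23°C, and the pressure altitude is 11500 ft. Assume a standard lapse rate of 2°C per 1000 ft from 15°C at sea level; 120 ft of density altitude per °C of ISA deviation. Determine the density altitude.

ISA temperature at 11500 ft = 15 − 2 × (11500/1000) = -8°C.
ISA deviation = 23 − (-8) = +31°C.
Density altitude = 11500 + 120 × (31) = 11500 + (+3720) = 15220 ft.

15220 ft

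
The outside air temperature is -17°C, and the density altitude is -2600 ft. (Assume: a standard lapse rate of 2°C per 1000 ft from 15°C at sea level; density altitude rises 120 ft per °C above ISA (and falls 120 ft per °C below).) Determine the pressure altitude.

DA = PA + 120 × (OAT − (15 − 2·PA/1000)) = PA + 120·OAT − 1800 + 0.24·PA = 1.24·PA + 120·OAT − 1800.
So 1.24·PA = -2600 − 120 × (-17) + 1800 = 1240.
PA = 1240 / 1.24 = 1000 ft.

1000 ft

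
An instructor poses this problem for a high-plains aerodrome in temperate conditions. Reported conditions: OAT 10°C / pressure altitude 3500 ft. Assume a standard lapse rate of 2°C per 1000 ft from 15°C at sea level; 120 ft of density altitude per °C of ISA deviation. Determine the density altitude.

ISA temperature at 3500 ft = 15 − 2 × (3500/1000) = 8°C.
ISA deviation = 10 − 8 = +2°C.
Density altitude = 3500 + 120 × (2) = 3500 + (+240) = 3740 ft.

3740 ft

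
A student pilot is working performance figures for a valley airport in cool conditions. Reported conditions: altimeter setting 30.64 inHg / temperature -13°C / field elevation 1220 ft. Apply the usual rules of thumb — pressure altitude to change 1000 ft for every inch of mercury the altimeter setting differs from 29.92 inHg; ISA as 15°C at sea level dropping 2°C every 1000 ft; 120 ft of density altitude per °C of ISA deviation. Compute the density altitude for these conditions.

Pressure altitude = 1220 + (29.92 − 30.64) × 1000 = 1220 + (-720) = 500 ft.
ISA temperature at 500 ft = 15 − 2 × (500/1000) = 14°C.
ISA deviation = -13 − 14 = -27°C.
Density altitude = 500 + 120 × (-27) = -2740 ft.

-2740 ft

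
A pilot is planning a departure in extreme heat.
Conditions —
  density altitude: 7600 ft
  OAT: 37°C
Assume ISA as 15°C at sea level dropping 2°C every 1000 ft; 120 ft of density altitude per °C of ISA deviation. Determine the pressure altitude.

DA = PA + 120 × (OAT − (15 − 2·PA/1000)) = PA + 120·OAT − 1800 + 0.24·PA = 1.24·PA + 120·OAT − 1800.
So 1.24·PA = 7600 − 120 × 37 + 1800 = 4960.
PA = 4960 / 1.24 = 4000 ft.

4000 ft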